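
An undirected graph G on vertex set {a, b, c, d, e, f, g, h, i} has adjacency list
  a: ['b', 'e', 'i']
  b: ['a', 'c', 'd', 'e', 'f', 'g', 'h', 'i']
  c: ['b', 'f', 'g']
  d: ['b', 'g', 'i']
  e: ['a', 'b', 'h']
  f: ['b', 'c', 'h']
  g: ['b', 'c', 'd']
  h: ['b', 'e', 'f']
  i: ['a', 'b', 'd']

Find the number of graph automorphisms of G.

Vertex b is the unique vertex of degree 8; the remaining 8 vertices each have degree 3 and induce a cycle, so G is the wheel on 9 vertices with hub b. With the hub fixed, the remaining symmetry is that of the rim cycle C_8, giving the dihedral group D_8.

16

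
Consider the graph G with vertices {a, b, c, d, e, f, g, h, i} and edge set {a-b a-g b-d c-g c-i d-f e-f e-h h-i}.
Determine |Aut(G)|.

G is 2-regular and connected on 9 vertices, i.e. the cycle C_9. C_9 has 9 rotations and 9 reflections, so Aut(C_9) ≅ D_9 of order 18.

18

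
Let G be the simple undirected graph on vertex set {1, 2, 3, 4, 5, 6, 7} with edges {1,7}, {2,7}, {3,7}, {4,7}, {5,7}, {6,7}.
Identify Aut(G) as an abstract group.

Vertex 7 has degree 6 and every other vertex has degree 1, so G is the star K_{1,6} with centre 7. Any automorphism fixes the centre and permutes the 6 leaves freely, so Aut(G) ≅ S_6 of order 6! = 720.

S_6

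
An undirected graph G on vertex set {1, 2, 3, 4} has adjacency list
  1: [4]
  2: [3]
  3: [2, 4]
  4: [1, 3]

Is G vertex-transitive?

No

Automorphisms preserve degree, but G has vertices of degree 1 and vertices of degree 2; no automorphism maps one to the other, so G is not vertex-transitive.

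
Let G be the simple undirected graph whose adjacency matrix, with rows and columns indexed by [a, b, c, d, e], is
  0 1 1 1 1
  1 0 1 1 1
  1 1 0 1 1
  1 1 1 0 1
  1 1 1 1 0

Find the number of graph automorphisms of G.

120

Every vertex has degree 4, so G is the complete graph K_5. Any permutation of the 5 vertices preserves K_5, so Aut(K_5) = S_5 of order 5! = 120.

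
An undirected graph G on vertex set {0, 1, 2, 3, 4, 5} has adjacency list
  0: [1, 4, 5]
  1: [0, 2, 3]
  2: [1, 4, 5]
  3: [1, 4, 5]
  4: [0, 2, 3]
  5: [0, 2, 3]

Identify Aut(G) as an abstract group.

(S_3 × S_3) ⋊ Z_2

G is 3-regular and bipartite with parts {1, 4, 5} and {0, 2, 3} (each part is independent and every cross-pair is an edge), so G = K_{3,3}. Aut(K_{3,3}) is the wreath product S_3 ≀ Z_2: permute within each part, then optionally swap the parts; |Aut| = 2·(3!)² = 72.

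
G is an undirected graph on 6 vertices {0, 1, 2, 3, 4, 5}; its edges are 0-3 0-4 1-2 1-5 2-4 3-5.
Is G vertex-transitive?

G is 2-regular and connected on 6 vertices, i.e. the cycle C_6. The automorphisms of the 6-cycle are exactly the symmetries of a regular 6-gon: the dihedral group D_6, |D_6| = 12. This group acts transitively on the 6 vertices.

Yes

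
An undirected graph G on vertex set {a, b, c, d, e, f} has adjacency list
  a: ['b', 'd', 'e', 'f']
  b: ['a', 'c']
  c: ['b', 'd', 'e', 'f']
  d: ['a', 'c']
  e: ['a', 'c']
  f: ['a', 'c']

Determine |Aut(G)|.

48

The vertices split by degree into {a, c} (degree 4) and {b, d, e, f} (degree 2); every edge runs between the two parts, so G is the complete bipartite graph K_{2,4}. Automorphisms preserve the bipartition setwise (since the parts differ in size) and act as S_4 × S_2 within it; |Aut| = 48.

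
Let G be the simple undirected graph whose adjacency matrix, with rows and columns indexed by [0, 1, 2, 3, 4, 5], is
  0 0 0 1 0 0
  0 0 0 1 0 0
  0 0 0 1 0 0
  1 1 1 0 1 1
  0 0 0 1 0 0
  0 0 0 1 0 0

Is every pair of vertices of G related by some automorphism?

Vertex 3 is the only vertex of degree 5, so every automorphism fixes it; G is not vertex-transitive.

No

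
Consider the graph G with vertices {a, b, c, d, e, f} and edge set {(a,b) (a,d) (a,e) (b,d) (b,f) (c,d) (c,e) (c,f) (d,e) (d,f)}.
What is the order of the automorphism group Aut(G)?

Vertex d is the unique vertex of degree 5; the remaining 5 vertices each have degree 3 and induce a cycle, so G is the wheel on 6 vertices with hub d. Every automorphism fixes the hub and acts on the rim 5-cycle, so Aut(G) ≅ Aut(C_5) = D_5 of order 10.

10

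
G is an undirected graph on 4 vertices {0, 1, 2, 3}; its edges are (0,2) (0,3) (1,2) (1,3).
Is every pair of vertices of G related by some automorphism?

G is 2-regular and bipartite on 2^2 = 4 vertices with girth 4; it is the hypercube graph Q_2. Aut(Q_2) consists of the signed permutations of the 2 coordinate axes: 2! permutations times 2^2 sign flips, so |Aut| = 2^2·2! = 8. This group acts transitively on the 4 vertices.

Yes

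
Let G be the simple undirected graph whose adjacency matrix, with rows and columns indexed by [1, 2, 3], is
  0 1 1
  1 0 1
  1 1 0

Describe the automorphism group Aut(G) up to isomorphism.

Every vertex has degree 2, so G is the complete graph K_3. Every bijection on the vertex set is an automorphism of K_3; hence Aut(K_3) ≅ S_3, order 6.

the symmetric group on 3 letters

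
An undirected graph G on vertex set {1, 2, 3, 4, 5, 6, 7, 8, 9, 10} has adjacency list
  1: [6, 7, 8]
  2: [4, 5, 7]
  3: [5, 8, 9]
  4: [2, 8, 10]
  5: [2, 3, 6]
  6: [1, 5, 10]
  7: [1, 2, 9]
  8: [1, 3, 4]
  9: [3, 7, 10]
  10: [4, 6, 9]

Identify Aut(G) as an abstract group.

G is 3-regular on 10 vertices with no triangles and no 4-cycles (girth 5): this is the Petersen graph. Viewing the Petersen graph as the Kneser graph K(5,2) — vertices are 2-subsets of {1,…,5}, edges join disjoint pairs — its automorphisms are exactly the permutations of the 5-element set, so Aut ≅ S_5 of order 120.

the symmetric group S_5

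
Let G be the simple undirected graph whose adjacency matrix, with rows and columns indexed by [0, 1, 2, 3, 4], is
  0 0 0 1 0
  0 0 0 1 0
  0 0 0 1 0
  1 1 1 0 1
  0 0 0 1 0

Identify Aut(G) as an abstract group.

S_4

Vertex 3 has degree 4 and every other vertex has degree 1, so G is the star K_{1,4} with centre 3. Any automorphism fixes the centre and permutes the 4 leaves freely, so Aut(G) ≅ S_4 of order 4! = 24.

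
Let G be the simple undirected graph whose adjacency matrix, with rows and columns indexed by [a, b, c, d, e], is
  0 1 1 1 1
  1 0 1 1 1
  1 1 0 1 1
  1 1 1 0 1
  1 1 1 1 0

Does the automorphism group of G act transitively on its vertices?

Every vertex has degree 4, so G is the complete graph K_5. Any permutation of the 5 vertices preserves K_5, so Aut(K_5) = S_5 of order 5! = 120. This group acts transitively on the 5 vertices.

Yes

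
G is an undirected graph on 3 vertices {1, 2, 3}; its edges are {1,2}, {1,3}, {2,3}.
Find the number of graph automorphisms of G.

Every vertex has degree 2, so G is the complete graph K_3. Every bijection on the vertex set is an automorphism of K_3; hence Aut(K_3) ≅ S_3, order 6.

6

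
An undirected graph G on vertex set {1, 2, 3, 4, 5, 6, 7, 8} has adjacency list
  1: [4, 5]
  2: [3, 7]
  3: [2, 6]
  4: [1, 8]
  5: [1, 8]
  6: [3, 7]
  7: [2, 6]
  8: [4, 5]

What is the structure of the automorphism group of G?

G has two connected components, {1, 4, 5, 8} and {2, 3, 6, 7}; each is 2-regular, so G = C_4 ⊔ C_4. Aut of a disjoint union of two copies of C_4 is the wreath product D_4 ≀ Z_2, of order 2·8² = 128.

(D_4 × D_4) ⋊ Z_2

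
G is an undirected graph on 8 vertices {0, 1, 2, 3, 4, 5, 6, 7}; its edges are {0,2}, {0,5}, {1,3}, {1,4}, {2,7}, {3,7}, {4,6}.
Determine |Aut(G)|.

The degree sequence is [2, 2, 2, 2, 2, 1, 1, 2]; the two degree-1 vertices 5 and 6 are the ends of a path, so G = P_8. The only nontrivial automorphism of a path is the end-to-end reflection, so Aut(G) ≅ Z_2.

2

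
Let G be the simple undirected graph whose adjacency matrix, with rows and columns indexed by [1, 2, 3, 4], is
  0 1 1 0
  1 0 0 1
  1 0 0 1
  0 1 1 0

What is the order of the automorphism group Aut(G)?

8

G is 2-regular and bipartite with parts {1, 4} and {2, 3} (each part is independent and every cross-pair is an edge), so G = K_{2,2}. Each part can be permuted independently (S_2 × S_2) and the two equal-size parts can also be swapped, giving (S_2 × S_2) ⋊ Z_2 of order 2·(2!)² = 8.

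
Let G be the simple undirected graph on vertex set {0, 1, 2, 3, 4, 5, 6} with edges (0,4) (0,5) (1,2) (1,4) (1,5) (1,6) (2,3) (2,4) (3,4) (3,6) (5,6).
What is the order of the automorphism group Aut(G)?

1

The degree sequence is [2, 4, 3, 3, 4, 3, 3]. Checking the degree-preserving permutations of the vertex set shows that none except the identity preserves every edge, so Aut(G) is trivial.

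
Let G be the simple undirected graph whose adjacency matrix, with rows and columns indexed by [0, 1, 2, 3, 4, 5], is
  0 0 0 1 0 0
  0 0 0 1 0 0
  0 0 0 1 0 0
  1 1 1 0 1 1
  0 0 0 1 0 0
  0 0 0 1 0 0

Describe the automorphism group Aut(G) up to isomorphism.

the symmetric group on 5 letters

Vertex 3 has degree 5 and every other vertex has degree 1, so G is the star K_{1,5} with centre 3. Any automorphism fixes the centre and permutes the 5 leaves freely, so Aut(G) ≅ S_5 of order 5! = 120.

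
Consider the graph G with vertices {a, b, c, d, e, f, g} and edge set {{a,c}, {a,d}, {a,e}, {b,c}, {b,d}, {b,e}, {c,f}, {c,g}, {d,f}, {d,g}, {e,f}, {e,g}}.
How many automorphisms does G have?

144

The vertices split by degree into {c, d, e} (degree 4) and {a, b, f, g} (degree 3); every edge runs between the two parts, so G is the complete bipartite graph K_{3,4}. The parts have unequal sizes, so no automorphism swaps them; each part is permuted independently, giving S_4 × S_3 of order 4!·3! = 144.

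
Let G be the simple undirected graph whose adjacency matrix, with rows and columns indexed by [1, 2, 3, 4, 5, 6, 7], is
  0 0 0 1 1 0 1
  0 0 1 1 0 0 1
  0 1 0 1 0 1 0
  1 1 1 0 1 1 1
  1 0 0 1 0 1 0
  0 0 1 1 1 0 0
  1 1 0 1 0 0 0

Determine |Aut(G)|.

Vertex 4 is the unique vertex of degree 6; the remaining 6 vertices each have degree 3 and induce a cycle, so G is the wheel on 7 vertices with hub 4. Every automorphism fixes the hub and acts on the rim 6-cycle, so Aut(G) ≅ Aut(C_6) = D_6 of order 12.

12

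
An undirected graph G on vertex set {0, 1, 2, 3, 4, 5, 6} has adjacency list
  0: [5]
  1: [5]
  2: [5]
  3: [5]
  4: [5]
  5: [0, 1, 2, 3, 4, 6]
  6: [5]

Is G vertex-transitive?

Vertex 5 is the only vertex of degree 6, so every automorphism fixes it; G is not vertex-transitive.

No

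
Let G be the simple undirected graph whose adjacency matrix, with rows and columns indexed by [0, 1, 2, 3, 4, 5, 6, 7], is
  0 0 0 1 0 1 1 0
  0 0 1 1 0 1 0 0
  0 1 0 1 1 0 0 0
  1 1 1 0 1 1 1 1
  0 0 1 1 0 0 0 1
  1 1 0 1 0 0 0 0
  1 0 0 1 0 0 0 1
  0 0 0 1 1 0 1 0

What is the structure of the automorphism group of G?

Vertex 3 is the unique vertex of degree 7; the remaining 7 vertices each have degree 3 and induce a cycle, so G is the wheel on 8 vertices with hub 3. Every automorphism fixes the hub and acts on the rim 7-cycle, so Aut(G) ≅ Aut(C_7) = D_7 of order 14.

D_7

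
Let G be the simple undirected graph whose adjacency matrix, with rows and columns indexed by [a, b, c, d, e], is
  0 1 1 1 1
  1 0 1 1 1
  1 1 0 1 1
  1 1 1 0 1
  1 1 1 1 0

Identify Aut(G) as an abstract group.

All 5 vertices are pairwise adjacent: G = K_5. Any permutation of the 5 vertices preserves K_5, so Aut(K_5) = S_5 of order 5! = 120.

the symmetric group on 5 letters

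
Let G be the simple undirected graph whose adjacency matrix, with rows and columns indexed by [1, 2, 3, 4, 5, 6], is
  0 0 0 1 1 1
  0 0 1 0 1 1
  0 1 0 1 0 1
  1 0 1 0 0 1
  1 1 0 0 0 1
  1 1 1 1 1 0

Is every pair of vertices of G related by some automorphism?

Vertex 6 is the only vertex of degree 5, so every automorphism fixes it; G is not vertex-transitive.

No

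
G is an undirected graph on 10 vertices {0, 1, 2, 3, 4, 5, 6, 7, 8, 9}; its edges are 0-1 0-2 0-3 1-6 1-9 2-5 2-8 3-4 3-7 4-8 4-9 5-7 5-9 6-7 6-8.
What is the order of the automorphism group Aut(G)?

G is 3-regular on 10 vertices with no triangles and no 4-cycles (girth 5): this is the Petersen graph. It is a classical fact that the Petersen graph has automorphism group S_5 (order 120), arising from its description as the Kneser graph K(5,2).

120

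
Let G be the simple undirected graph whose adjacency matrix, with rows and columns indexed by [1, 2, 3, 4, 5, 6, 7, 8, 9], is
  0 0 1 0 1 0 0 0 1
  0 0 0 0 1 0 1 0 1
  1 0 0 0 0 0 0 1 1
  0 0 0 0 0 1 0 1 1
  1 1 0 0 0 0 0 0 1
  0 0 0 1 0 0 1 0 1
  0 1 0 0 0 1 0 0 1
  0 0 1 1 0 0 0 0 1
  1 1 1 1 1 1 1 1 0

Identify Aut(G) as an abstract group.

Vertex 9 is the unique vertex of degree 8; the remaining 8 vertices each have degree 3 and induce a cycle, so G is the wheel on 9 vertices with hub 9. With the hub fixed, the remaining symmetry is that of the rim cycle C_8, giving the dihedral group D_8.

the dihedral group of order 16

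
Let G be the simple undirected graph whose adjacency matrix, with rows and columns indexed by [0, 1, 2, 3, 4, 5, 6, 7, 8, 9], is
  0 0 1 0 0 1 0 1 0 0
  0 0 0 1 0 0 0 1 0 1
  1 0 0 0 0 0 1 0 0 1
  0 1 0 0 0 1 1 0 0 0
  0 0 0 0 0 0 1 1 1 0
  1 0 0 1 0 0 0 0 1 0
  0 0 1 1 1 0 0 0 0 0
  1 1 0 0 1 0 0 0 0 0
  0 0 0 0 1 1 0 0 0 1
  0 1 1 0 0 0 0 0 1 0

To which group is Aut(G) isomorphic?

S_5

G is 3-regular on 10 vertices with no triangles and no 4-cycles (girth 5): this is the Petersen graph. Viewing the Petersen graph as the Kneser graph K(5,2) — vertices are 2-subsets of {1,…,5}, edges join disjoint pairs — its automorphisms are exactly the permutations of the 5-element set, so Aut ≅ S_5 of order 120.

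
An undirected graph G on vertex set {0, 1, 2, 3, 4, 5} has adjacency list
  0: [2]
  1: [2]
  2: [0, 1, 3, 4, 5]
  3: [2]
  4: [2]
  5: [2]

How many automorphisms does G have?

120

Vertex 2 has degree 5 and every other vertex has degree 1, so G is the star K_{1,5} with centre 2. The 5 leaves are pairwise interchangeable while the centre is fixed, giving Aut(G) = S_5.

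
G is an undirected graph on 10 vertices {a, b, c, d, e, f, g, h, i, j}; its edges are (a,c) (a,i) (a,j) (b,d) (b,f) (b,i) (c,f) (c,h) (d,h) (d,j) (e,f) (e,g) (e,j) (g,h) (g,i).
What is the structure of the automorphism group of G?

the symmetric group S_5

G is 3-regular on 10 vertices with no triangles and no 4-cycles (girth 5): this is the Petersen graph. It is a classical fact that the Petersen graph has automorphism group S_5 (order 120), arising from its description as the Kneser graph K(5,2).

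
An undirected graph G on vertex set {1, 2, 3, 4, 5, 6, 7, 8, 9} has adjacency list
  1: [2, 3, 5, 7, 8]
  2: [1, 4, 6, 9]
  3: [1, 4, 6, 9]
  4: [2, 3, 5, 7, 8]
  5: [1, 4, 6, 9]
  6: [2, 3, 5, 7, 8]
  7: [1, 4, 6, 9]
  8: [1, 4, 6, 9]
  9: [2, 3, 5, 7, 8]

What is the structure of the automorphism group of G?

The vertices split by degree into {1, 4, 6, 9} (degree 5) and {2, 3, 5, 7, 8} (degree 4); every edge runs between the two parts, so G is the complete bipartite graph K_{4,5}. Automorphisms preserve the bipartition setwise (since the parts differ in size) and act as S_4 × S_5 within it; |Aut| = 2880.

S_4 × S_5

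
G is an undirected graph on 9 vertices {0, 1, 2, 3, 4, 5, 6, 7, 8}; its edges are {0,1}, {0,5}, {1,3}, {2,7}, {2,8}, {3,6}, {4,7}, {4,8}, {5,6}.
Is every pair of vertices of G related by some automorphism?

G has two connected components, {0, 1, 3, 5, 6} and {2, 4, 7, 8}; each is 2-regular, so G = C_5 ⊔ C_4. The orbit of 0 under Aut(G) is {0, 1, 3, 5, 6}, which does not contain 2, so G is not vertex-transitive.

No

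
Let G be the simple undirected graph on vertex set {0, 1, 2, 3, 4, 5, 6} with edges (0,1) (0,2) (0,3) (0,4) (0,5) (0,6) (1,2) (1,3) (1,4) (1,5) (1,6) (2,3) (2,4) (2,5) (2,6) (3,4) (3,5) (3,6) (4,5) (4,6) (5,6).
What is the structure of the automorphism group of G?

All 7 vertices are pairwise adjacent: G = K_7. Every bijection on the vertex set is an automorphism of K_7; hence Aut(K_7) ≅ S_7, order 5040.

S_7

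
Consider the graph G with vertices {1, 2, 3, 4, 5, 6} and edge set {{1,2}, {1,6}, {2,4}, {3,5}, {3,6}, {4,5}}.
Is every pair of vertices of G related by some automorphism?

Yes

G is 2-regular and connected on 6 vertices, i.e. the cycle C_6. C_6 has 6 rotations and 6 reflections, so Aut(C_6) ≅ D_6 of order 12. Under this action every vertex can be carried to every other, so G is vertex-transitive.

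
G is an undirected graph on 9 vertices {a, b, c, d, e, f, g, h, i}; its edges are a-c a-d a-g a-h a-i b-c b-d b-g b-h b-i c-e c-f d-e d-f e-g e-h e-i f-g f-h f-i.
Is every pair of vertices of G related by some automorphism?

Automorphisms preserve degree, but G has vertices of degree 4 and vertices of degree 5; no automorphism maps one to the other, so G is not vertex-transitive.

No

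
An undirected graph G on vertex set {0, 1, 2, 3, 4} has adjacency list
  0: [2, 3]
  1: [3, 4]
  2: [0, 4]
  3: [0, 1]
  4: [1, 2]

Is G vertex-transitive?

Yes

G is 2-regular and connected on 5 vertices, i.e. the cycle C_5. The automorphisms of the 5-cycle are exactly the symmetries of a regular 5-gon: the dihedral group D_5, |D_5| = 10. This group acts transitively on the 5 vertices.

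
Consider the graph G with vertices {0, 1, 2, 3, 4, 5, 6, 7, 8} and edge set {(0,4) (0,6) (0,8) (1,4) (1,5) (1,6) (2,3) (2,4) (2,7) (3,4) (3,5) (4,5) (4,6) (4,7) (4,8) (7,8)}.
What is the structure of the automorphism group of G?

D_8

Vertex 4 is the unique vertex of degree 8; the remaining 8 vertices each have degree 3 and induce a cycle, so G is the wheel on 9 vertices with hub 4. With the hub fixed, the remaining symmetry is that of the rim cycle C_8, giving the dihedral group D_8.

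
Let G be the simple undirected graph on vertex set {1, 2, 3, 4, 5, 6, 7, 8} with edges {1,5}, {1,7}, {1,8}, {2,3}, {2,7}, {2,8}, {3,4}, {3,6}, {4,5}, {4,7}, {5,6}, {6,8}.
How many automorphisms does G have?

G is 3-regular and bipartite on 2^3 = 8 vertices with girth 4; it is the hypercube graph Q_3. The symmetry group of the 3-cube is the hyperoctahedral group B_3 = Z_2 ≀ S_3, of order 2^3·3! = 48.

48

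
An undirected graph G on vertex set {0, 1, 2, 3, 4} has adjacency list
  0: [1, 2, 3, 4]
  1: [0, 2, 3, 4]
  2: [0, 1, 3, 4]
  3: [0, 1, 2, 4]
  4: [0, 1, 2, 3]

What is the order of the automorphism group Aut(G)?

All 5 vertices are pairwise adjacent: G = K_5. Every bijection on the vertex set is an automorphism of K_5; hence Aut(K_5) ≅ S_5, order 120.

120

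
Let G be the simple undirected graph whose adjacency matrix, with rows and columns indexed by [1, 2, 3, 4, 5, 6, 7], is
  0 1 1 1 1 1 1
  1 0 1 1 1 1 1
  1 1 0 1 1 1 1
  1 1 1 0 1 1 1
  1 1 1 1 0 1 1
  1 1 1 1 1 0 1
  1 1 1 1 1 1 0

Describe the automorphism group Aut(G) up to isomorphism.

the symmetric group on 7 letters

Every vertex has degree 6, so G is the complete graph K_7. Every bijection on the vertex set is an automorphism of K_7; hence Aut(K_7) ≅ S_7, order 5040.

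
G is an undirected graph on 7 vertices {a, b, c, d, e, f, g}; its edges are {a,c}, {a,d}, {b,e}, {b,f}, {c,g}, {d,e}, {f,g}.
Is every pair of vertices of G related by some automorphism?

Yes

Every vertex has degree 2 and the graph is connected, so G is the 7-cycle C_7. The automorphisms of the 7-cycle are exactly the symmetries of a regular 7-gon: the dihedral group D_7, |D_7| = 14. Under this action every vertex can be carried to every other, so G is vertex-transitive.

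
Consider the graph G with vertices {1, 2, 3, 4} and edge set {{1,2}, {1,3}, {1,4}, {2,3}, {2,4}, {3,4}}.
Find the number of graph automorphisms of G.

24

All 4 vertices are pairwise adjacent: G = K_4. Any permutation of the 4 vertices preserves K_4, so Aut(K_4) = S_4 of order 4! = 24.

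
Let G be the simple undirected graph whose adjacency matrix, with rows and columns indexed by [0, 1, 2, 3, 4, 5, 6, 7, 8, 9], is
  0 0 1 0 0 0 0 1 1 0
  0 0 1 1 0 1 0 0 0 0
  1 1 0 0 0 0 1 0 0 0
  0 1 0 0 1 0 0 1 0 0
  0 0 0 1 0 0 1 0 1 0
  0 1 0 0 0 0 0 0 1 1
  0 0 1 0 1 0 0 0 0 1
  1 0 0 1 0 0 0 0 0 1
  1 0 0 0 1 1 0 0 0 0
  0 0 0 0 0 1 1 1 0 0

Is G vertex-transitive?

Yes

G is 3-regular on 10 vertices with no triangles and no 4-cycles (girth 5): this is the Petersen graph. Viewing the Petersen graph as the Kneser graph K(5,2) — vertices are 2-subsets of {1,…,5}, edges join disjoint pairs — its automorphisms are exactly the permutations of the 5-element set, so Aut ≅ S_5 of order 120. This group acts transitively on the 10 vertices.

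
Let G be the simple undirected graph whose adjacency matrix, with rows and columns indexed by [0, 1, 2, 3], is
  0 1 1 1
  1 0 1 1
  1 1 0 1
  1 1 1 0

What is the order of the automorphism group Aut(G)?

24

All 4 vertices are pairwise adjacent: G = K_4. Every bijection on the vertex set is an automorphism of K_4; hence Aut(K_4) ≅ S_4, order 24.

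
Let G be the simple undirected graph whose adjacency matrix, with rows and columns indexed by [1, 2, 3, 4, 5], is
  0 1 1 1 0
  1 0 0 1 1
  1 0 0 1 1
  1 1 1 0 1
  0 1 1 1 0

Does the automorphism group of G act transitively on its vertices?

Vertex 4 is the only vertex of degree 4, so every automorphism fixes it; G is not vertex-transitive.

No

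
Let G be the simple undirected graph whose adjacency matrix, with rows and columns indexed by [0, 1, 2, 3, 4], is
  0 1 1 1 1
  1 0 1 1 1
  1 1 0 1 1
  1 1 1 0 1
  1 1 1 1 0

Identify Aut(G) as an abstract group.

S_5

All 5 vertices are pairwise adjacent: G = K_5. Any permutation of the 5 vertices preserves K_5, so Aut(K_5) = S_5 of order 5! = 120.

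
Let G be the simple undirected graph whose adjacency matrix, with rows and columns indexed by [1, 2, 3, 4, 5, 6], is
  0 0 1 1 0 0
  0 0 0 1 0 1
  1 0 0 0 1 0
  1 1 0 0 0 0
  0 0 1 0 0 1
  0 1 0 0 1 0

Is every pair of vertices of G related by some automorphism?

Yes

Every vertex has degree 2 and the graph is connected, so G is the 6-cycle C_6. C_6 has 6 rotations and 6 reflections, so Aut(C_6) ≅ D_6 of order 12. This group acts transitively on the 6 vertices.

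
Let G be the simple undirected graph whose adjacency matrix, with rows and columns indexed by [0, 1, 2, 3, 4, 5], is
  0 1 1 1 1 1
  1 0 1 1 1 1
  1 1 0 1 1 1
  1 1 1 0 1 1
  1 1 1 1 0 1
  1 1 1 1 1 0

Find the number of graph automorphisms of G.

All 6 vertices are pairwise adjacent: G = K_6. Any permutation of the 6 vertices preserves K_6, so Aut(K_6) = S_6 of order 6! = 720.

720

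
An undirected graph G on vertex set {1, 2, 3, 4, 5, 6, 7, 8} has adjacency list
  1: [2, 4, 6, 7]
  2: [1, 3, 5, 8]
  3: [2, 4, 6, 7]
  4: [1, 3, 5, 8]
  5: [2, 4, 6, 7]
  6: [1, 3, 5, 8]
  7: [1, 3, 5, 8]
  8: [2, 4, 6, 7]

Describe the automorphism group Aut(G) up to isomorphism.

(S_4 × S_4) ⋊ Z_2

G is 4-regular and bipartite with parts {2, 4, 6, 7} and {1, 3, 5, 8} (each part is independent and every cross-pair is an edge), so G = K_{4,4}. Aut(K_{4,4}) is the wreath product S_4 ≀ Z_2: permute within each part, then optionally swap the parts; |Aut| = 2·(4!)² = 1152.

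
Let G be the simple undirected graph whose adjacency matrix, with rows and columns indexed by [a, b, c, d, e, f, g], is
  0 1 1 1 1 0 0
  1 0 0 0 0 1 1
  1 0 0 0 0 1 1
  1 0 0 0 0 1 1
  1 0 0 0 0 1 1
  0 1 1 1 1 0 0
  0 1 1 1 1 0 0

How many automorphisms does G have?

144

The vertices split by degree into {a, f, g} (degree 4) and {b, c, d, e} (degree 3); every edge runs between the two parts, so G is the complete bipartite graph K_{3,4}. Automorphisms preserve the bipartition setwise (since the parts differ in size) and act as S_4 × S_3 within it; |Aut| = 144.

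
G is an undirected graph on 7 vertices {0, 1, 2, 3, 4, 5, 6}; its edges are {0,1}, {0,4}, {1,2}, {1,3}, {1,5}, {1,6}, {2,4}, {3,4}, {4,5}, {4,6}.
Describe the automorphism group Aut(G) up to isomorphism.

The vertices split by degree into {1, 4} (degree 5) and {0, 2, 3, 5, 6} (degree 2); every edge runs between the two parts, so G is the complete bipartite graph K_{2,5}. Automorphisms preserve the bipartition setwise (since the parts differ in size) and act as S_5 × S_2 within it; |Aut| = 240.

S_5 × S_2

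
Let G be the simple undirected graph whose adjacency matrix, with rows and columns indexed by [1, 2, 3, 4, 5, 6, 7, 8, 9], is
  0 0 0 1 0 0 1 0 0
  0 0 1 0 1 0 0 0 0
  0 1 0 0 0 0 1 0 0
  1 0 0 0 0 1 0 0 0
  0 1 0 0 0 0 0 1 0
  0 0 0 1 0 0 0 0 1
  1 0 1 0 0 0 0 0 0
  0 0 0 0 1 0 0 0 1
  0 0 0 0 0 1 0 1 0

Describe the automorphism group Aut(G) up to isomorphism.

Every vertex has degree 2 and the graph is connected, so G is the 9-cycle C_9. The automorphisms of the 9-cycle are exactly the symmetries of a regular 9-gon: the dihedral group D_9, |D_9| = 18.

D_9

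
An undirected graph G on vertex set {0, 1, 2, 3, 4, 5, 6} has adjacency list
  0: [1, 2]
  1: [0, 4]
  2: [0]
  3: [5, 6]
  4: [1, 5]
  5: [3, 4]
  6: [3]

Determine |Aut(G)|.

2

The degree sequence is [2, 2, 1, 2, 2, 2, 1]; the two degree-1 vertices 2 and 6 are the ends of a path, so G = P_7. The only nontrivial automorphism of a path is the end-to-end reflection, so Aut(G) ≅ Z_2.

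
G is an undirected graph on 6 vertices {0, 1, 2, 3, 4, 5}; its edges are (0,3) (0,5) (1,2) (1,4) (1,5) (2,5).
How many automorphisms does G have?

Degrees alone do not determine every vertex (e.g. 0 and 2 both have degree 2), but their neighbour-degree multisets differ: N(0) has degrees [1, 3] while N(2) has degrees [3, 3]. Repeating this refinement separates all vertices, so the only automorphism is the identity.

1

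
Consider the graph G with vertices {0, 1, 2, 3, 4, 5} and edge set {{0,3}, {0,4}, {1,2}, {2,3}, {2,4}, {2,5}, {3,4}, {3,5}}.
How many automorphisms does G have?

Degrees alone do not determine every vertex (e.g. 0 and 5 both have degree 2), but their neighbour-degree multisets differ: N(0) has degrees [3, 4] while N(5) has degrees [4, 4]. Repeating this refinement separates all vertices, so the only automorphism is the identity.

1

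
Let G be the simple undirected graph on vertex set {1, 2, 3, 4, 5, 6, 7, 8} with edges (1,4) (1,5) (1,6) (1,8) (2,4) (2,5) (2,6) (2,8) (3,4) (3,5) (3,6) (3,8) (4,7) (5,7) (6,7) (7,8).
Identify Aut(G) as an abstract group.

G is 4-regular and bipartite with parts {1, 2, 3, 7} and {4, 5, 6, 8} (each part is independent and every cross-pair is an edge), so G = K_{4,4}. Aut(K_{4,4}) is the wreath product S_4 ≀ Z_2: permute within each part, then optionally swap the parts; |Aut| = 2·(4!)² = 1152.

(S_4 × S_4) ⋊ Z_2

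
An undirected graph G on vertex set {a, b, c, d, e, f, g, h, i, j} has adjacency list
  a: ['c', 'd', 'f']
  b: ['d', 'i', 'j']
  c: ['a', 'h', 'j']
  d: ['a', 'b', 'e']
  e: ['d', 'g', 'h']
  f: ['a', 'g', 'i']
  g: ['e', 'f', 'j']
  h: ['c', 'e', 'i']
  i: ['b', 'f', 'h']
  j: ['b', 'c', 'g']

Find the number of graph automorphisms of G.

120

G is 3-regular on 10 vertices with no triangles and no 4-cycles (girth 5): this is the Petersen graph. It is a classical fact that the Petersen graph has automorphism group S_5 (order 120), arising from its description as the Kneser graph K(5,2).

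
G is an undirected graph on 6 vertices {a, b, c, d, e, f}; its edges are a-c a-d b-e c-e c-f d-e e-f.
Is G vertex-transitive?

Vertex b is the only vertex of degree 1, so every automorphism fixes it; G is not vertex-transitive.

No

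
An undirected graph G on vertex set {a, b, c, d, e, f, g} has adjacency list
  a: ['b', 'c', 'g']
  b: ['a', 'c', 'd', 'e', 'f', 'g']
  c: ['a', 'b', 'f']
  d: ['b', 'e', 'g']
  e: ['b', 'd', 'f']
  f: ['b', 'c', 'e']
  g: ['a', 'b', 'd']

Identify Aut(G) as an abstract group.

the dihedral group of order 12

Vertex b is the unique vertex of degree 6; the remaining 6 vertices each have degree 3 and induce a cycle, so G is the wheel on 7 vertices with hub b. Every automorphism fixes the hub and acts on the rim 6-cycle, so Aut(G) ≅ Aut(C_6) = D_6 of order 12.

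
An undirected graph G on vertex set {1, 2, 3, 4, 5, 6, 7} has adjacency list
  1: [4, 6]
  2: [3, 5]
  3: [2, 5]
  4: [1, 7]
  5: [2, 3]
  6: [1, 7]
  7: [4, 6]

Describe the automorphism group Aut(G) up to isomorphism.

G has two connected components, {1, 4, 6, 7} and {2, 3, 5}; each is 2-regular, so G = C_4 ⊔ C_3. The components are non-isomorphic (different sizes), so Aut(G) = Aut(C_3) × Aut(C_4) = D_3 × D_4 of order 6·8 = 48.

D_3 × D_4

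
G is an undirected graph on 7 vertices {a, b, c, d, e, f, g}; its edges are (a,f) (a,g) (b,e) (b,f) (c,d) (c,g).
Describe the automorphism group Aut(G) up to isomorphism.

C_2

The degree sequence is [2, 2, 2, 1, 1, 2, 2]; the two degree-1 vertices d and e are the ends of a path, so G = P_7. A path has exactly one nontrivial symmetry — reversal — giving Aut(G) of order 2.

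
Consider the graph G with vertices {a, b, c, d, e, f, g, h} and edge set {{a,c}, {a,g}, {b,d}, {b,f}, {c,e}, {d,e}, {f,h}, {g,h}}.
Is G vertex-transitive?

Yes

Every vertex has degree 2 and the graph is connected, so G is the 8-cycle C_8. C_8 has 8 rotations and 8 reflections, so Aut(C_8) ≅ D_8 of order 16. This group acts transitively on the 8 vertices.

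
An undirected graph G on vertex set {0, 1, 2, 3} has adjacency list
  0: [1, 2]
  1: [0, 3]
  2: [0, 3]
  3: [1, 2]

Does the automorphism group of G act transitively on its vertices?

Yes

G is 2-regular and bipartite on 2^2 = 4 vertices with girth 4; it is the hypercube graph Q_2. The symmetry group of the 2-cube is the hyperoctahedral group B_2 = Z_2 ≀ S_2, of order 2^2·2! = 8. This group acts transitively on the 4 vertices.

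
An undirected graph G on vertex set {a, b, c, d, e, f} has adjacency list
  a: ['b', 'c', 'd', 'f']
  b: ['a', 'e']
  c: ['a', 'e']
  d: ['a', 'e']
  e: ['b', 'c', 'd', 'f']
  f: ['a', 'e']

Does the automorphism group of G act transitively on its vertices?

Automorphisms preserve degree, but G has vertices of degree 2 and vertices of degree 4; no automorphism maps one to the other, so G is not vertex-transitive.

No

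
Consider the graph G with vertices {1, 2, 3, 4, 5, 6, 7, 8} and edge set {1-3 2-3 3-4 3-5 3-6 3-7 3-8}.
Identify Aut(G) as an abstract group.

S_7

Vertex 3 has degree 7 and every other vertex has degree 1, so G is the star K_{1,7} with centre 3. The 7 leaves are pairwise interchangeable while the centre is fixed, giving Aut(G) = S_7.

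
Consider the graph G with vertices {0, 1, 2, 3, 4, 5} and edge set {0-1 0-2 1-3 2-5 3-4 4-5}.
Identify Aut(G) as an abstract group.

Every vertex has degree 2 and the graph is connected, so G is the 6-cycle C_6. The automorphisms of the 6-cycle are exactly the symmetries of a regular 6-gon: the dihedral group D_6, |D_6| = 12.

the dihedral group of order 12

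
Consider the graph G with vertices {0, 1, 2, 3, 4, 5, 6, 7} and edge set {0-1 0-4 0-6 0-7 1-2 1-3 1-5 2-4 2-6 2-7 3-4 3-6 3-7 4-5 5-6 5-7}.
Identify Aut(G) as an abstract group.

(S_4 × S_4) ⋊ Z_2

G is 4-regular and bipartite with parts {0, 2, 3, 5} and {1, 4, 6, 7} (each part is independent and every cross-pair is an edge), so G = K_{4,4}. Each part can be permuted independently (S_4 × S_4) and the two equal-size parts can also be swapped, giving (S_4 × S_4) ⋊ Z_2 of order 2·(4!)² = 1152.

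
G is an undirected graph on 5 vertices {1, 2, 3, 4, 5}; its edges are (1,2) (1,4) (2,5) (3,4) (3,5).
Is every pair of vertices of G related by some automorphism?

Every vertex has degree 2 and the graph is connected, so G is the 5-cycle C_5. C_5 has 5 rotations and 5 reflections, so Aut(C_5) ≅ D_5 of order 10. This group acts transitively on the 5 vertices.

Yes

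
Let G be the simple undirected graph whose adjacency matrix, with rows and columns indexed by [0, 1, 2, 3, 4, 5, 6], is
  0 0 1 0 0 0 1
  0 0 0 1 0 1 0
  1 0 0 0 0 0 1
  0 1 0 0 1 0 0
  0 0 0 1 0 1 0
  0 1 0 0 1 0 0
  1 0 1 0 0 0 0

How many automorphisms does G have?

48

G has two connected components, {1, 3, 4, 5} and {0, 2, 6}; each is 2-regular, so G = C_4 ⊔ C_3. No automorphism exchanges components of different sizes, hence Aut(G) is the direct product D_4 × D_3, order 48.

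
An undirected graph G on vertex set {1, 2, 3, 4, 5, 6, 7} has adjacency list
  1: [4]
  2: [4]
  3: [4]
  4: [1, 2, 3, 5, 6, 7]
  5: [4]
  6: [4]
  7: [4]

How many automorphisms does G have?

720

Vertex 4 has degree 6 and every other vertex has degree 1, so G is the star K_{1,6} with centre 4. Any automorphism fixes the centre and permutes the 6 leaves freely, so Aut(G) ≅ S_6 of order 6! = 720.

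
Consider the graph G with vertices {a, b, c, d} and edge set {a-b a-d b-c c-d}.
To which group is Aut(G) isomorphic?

the dihedral group of order 8

G is 2-regular and bipartite on 2^2 = 4 vertices with girth 4; it is the hypercube graph Q_2. Aut(Q_2) consists of the signed permutations of the 2 coordinate axes: 2! permutations times 2^2 sign flips, so |Aut| = 2^2·2! = 8.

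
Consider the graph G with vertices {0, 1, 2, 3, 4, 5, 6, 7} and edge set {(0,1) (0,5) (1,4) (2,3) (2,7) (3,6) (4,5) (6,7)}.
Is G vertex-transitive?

Yes

G has two connected components, {0, 1, 4, 5} and {2, 3, 6, 7}; each is 2-regular, so G = C_4 ⊔ C_4. With two isomorphic components, Aut(G) = Aut(C_4) ≀ S_2 = (D_4 × D_4) ⋊ Z_2: permute each cycle by D_4, then optionally swap the two cycles. Order 2·(2·4)² = 128. Under this action every vertex can be carried to every other, so G is vertex-transitive.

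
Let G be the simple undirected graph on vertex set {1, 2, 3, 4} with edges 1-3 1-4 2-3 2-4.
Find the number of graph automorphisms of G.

Every vertex has degree 2 and the graph is connected, so G is the 4-cycle C_4. C_4 has 4 rotations and 4 reflections, so Aut(C_4) ≅ D_4 of order 8.

8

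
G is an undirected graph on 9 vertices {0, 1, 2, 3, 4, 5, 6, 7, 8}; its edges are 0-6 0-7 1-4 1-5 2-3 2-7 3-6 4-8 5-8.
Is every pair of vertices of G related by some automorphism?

G has two connected components, {0, 2, 3, 6, 7} and {1, 4, 5, 8}; each is 2-regular, so G = C_5 ⊔ C_4. The orbit of 0 under Aut(G) is {0, 2, 3, 6, 7}, which does not contain 1, so G is not vertex-transitive.

No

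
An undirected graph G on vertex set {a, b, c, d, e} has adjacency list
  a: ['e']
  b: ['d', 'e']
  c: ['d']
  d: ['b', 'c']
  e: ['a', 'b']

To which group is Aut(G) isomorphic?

C_2

The degree sequence is [1, 2, 1, 2, 2]; the two degree-1 vertices a and c are the ends of a path, so G = P_5. The only nontrivial automorphism of a path is the end-to-end reflection, so Aut(G) ≅ Z_2.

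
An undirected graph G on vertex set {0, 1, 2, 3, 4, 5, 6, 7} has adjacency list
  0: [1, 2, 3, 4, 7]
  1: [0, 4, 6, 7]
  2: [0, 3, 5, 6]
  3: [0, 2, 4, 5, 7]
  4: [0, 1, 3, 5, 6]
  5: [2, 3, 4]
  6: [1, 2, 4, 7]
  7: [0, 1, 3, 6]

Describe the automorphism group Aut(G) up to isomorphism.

{e}

The degree sequence is [5, 4, 4, 5, 5, 3, 4, 4]. Checking the degree-preserving permutations of the vertex set shows that none except the identity preserves every edge, so Aut(G) is trivial.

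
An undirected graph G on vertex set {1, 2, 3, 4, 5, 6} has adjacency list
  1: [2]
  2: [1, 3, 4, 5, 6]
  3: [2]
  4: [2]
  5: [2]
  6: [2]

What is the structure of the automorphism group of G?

the symmetric group on 5 letters

Vertex 2 has degree 5 and every other vertex has degree 1, so G is the star K_{1,5} with centre 2. Any automorphism fixes the centre and permutes the 5 leaves freely, so Aut(G) ≅ S_5 of order 5! = 120.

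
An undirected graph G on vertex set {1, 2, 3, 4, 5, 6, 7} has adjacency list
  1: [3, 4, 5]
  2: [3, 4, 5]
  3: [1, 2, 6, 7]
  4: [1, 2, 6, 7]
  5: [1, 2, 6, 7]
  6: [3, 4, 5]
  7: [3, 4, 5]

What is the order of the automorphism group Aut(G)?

The vertices split by degree into {3, 4, 5} (degree 4) and {1, 2, 6, 7} (degree 3); every edge runs between the two parts, so G is the complete bipartite graph K_{3,4}. The parts have unequal sizes, so no automorphism swaps them; each part is permuted independently, giving S_3 × S_4 of order 3!·4! = 144.

144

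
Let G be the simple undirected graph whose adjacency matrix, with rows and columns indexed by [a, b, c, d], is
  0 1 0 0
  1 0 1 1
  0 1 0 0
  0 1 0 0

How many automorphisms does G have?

Vertex b has degree 3 and every other vertex has degree 1, so G is the star K_{1,3} with centre b. Any automorphism fixes the centre and permutes the 3 leaves freely, so Aut(G) ≅ S_3 of order 3! = 6.

6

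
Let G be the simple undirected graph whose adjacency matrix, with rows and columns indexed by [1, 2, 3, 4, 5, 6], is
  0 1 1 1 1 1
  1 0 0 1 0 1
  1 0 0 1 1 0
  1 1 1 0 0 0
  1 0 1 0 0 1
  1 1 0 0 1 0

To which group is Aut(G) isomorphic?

Vertex 1 is the unique vertex of degree 5; the remaining 5 vertices each have degree 3 and induce a cycle, so G is the wheel on 6 vertices with hub 1. Every automorphism fixes the hub and acts on the rim 5-cycle, so Aut(G) ≅ Aut(C_5) = D_5 of order 10.

D_5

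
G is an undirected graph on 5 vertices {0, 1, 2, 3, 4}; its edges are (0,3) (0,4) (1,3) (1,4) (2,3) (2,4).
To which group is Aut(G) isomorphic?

The vertices split by degree into {3, 4} (degree 3) and {0, 1, 2} (degree 2); every edge runs between the two parts, so G is the complete bipartite graph K_{2,3}. Automorphisms preserve the bipartition setwise (since the parts differ in size) and act as S_2 × S_3 within it; |Aut| = 12.

S_2 × S_3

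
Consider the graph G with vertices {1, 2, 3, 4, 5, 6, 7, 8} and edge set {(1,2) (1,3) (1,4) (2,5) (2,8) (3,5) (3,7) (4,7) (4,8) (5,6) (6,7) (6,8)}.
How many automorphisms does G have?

48

G is 3-regular and bipartite on 2^3 = 8 vertices with girth 4; it is the hypercube graph Q_3. Aut(Q_3) consists of the signed permutations of the 3 coordinate axes: 3! permutations times 2^3 sign flips, so |Aut| = 2^3·3! = 48.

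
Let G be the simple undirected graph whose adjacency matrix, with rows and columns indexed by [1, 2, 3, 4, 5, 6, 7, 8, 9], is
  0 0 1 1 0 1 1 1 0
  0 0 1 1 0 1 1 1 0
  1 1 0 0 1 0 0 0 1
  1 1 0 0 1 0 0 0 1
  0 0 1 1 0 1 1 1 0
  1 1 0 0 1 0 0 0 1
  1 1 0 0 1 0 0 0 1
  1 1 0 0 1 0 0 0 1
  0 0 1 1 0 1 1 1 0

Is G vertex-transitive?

Automorphisms preserve degree, but G has vertices of degree 4 and vertices of degree 5; no automorphism maps one to the other, so G is not vertex-transitive.

No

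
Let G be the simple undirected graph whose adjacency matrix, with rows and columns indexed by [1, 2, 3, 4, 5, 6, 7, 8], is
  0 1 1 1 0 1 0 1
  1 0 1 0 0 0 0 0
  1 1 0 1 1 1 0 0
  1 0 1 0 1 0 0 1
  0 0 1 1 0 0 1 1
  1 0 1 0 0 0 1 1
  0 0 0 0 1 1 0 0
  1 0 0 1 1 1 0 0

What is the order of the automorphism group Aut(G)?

The degree sequence is [5, 2, 5, 4, 4, 4, 2, 4]. Checking the degree-preserving permutations of the vertex set shows that none except the identity preserves every edge, so Aut(G) is trivial.

1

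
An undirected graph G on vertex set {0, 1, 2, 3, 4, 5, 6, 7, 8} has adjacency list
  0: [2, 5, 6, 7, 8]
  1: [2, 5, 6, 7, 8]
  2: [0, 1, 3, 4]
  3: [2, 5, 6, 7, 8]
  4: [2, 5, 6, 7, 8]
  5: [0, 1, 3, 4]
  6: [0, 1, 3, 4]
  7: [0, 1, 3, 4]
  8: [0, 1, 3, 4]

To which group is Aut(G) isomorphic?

The vertices split by degree into {0, 1, 3, 4} (degree 5) and {2, 5, 6, 7, 8} (degree 4); every edge runs between the two parts, so G is the complete bipartite graph K_{4,5}. The parts have unequal sizes, so no automorphism swaps them; each part is permuted independently, giving S_5 × S_4 of order 5!·4! = 2880.

S_5 × S_4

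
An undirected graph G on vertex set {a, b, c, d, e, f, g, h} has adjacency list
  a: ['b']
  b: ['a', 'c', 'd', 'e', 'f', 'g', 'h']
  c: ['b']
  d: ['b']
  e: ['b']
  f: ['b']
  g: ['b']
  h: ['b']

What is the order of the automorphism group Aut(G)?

Vertex b has degree 7 and every other vertex has degree 1, so G is the star K_{1,7} with centre b. The 7 leaves are pairwise interchangeable while the centre is fixed, giving Aut(G) = S_7.

5040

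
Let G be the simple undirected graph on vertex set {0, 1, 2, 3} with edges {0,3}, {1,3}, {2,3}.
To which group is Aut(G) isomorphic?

Vertex 3 has degree 3 and every other vertex has degree 1, so G is the star K_{1,3} with centre 3. The 3 leaves are pairwise interchangeable while the centre is fixed, giving Aut(G) = S_3.

S_3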